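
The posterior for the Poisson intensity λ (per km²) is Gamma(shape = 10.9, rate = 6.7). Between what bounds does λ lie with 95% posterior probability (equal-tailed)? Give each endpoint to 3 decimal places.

[0.809, 2.725]

Posterior: Gamma(shape 10.9, rate 6.7).
Equal-tailed 95% interval: Gamma(10.9, 6.7) quantiles at 0.025 and 0.975.
Posterior mean ≈ 1.627, SD ≈ 0.493; a Normal approximation gives roughly [0.661, 2.593].
Exact: lower = 0.809; upper = 2.725.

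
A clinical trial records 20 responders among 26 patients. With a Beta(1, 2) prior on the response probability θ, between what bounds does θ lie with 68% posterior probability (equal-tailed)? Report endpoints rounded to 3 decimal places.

Posterior: Beta(1+20, 2+6) = Beta(21, 8).
Equal-tailed 68% interval: the 0.16 and 0.84 quantiles of Beta(21, 8).
Posterior mean ≈ 0.724, SD ≈ 0.082; a Normal approximation gives roughly [0.643, 0.805].
Exact: F⁻¹(0.16) = 0.642; F⁻¹(0.84) = 0.806.

[0.642, 0.806]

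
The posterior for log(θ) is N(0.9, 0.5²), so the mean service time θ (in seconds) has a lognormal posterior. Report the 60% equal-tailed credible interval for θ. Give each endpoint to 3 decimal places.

[1.615, 3.746]

On the log scale the 60% interval is 0.9 ± 0.842 × 0.5 = [0.4792, 1.3208].
Exponentiate: [e^0.4792, e^1.3208] = [1.615, 3.746].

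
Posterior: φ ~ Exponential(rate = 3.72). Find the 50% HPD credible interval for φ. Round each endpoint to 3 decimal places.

The exponential density is strictly decreasing on [0, ∞), so the HPD interval is anchored at 0: [0, q] with P(φ ≤ q) = 0.50.
q = −ln(1 − 0.50) / 3.72 = 0.6931 / 3.72 = 0.186.

[0.000, 0.186]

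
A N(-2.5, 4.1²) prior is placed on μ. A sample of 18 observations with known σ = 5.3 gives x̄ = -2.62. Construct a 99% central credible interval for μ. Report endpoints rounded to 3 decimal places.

Posterior precision = 1/4.1² + 18/5.3² = 0.0595 + 0.6408 = 0.7003, so posterior SD = 1.1950.
Posterior mean = (-2.5/4.1² + 18·-2.62/5.3²) / 0.7003 = -2.6098.
Interval: -2.6098 ± 2.576 × 1.1950 → [-5.688, 0.468].

[-5.688, 0.468]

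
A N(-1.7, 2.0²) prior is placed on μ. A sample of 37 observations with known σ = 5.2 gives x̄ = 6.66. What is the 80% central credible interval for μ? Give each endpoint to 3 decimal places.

[4.361, 6.376]

Posterior precision = 1/2.0² + 37/5.2² = 0.2500 + 1.3683 = 1.6183, so posterior SD = 0.7861.
Posterior mean = (-1.7/2.0² + 37·6.66/5.2²) / 1.6183 = 5.3686.
Interval: 5.3686 ± 1.282 × 0.7861 → [4.361, 6.376].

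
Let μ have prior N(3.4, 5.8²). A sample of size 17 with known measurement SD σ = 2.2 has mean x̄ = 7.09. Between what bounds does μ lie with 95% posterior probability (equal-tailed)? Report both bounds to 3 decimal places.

Posterior precision = 1/5.8² + 17/2.2² = 0.0297 + 3.5124 = 3.5421, so posterior SD = 0.5313.
Posterior mean = (3.4/5.8² + 17·7.09/2.2²) / 3.5421 = 7.0590.
Interval: 7.0590 ± 1.960 × 0.5313 → [6.018, 8.100].

[6.018, 8.100]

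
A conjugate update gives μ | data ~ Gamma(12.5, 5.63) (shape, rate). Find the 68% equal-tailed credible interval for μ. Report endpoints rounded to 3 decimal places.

[1.604, 2.836]

Posterior: Gamma(shape 12.5, rate 5.63).
Equal-tailed 68% interval: Gamma(12.5, 5.63) quantiles at 0.16 and 0.84.
Posterior mean ≈ 2.220, SD ≈ 0.628; a Normal approximation gives roughly [1.596, 2.845].
Exact: lower = 1.604; upper = 2.836.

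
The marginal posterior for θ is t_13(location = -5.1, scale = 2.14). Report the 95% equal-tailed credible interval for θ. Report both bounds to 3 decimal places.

[-9.723, -0.477]

The t_13 distribution is symmetric; the 95% interval is -5.1 ± t·2.14 with t_{0.975,13} = 2.160.
Half-width: 2.160 × 2.14 = 4.623.
-5.1 − 4.623 = -9.723; -5.1 + 4.623 = -0.477.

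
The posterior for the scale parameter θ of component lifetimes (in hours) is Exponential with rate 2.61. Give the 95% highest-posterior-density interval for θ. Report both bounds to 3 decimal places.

The exponential density is strictly decreasing on [0, ∞), so the HPD interval is anchored at 0: [0, q] with P(θ ≤ q) = 0.95.
q = −ln(1 − 0.95) / 2.61 = 2.9957 / 2.61 = 1.148.

[0.000, 1.148]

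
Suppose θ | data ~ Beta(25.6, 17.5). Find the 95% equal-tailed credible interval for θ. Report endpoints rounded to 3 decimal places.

[0.446, 0.734]

Posterior: Beta(25.6, 17.5).
Equal-tailed 95% interval: the 0.025 and 0.975 quantiles of Beta(25.6, 17.5).
Posterior mean ≈ 0.594, SD ≈ 0.074; a Normal approximation gives roughly [0.449, 0.739].
Exact: F⁻¹(0.025) = 0.446; F⁻¹(0.975) = 0.734.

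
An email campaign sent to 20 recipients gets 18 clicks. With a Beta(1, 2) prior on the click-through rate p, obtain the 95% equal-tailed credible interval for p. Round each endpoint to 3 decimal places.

Posterior: Beta(1+18, 2+2) = Beta(19, 4).
Equal-tailed 95% interval: the 0.025 and 0.975 quantiles of Beta(19, 4).
Posterior mean ≈ 0.826, SD ≈ 0.077; a Normal approximation gives roughly [0.674, 0.978].
Exact: F⁻¹(0.025) = 0.651; F⁻¹(0.975) = 0.948.

[0.651, 0.948]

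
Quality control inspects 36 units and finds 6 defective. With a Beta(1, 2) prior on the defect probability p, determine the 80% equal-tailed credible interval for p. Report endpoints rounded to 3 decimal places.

[0.106, 0.261]

Posterior: Beta(1+6, 2+30) = Beta(7, 32).
Equal-tailed 80% interval: the 0.1 and 0.9 quantiles of Beta(7, 32).
Posterior mean ≈ 0.179, SD ≈ 0.061; a Normal approximation gives roughly [0.102, 0.257].
Exact: F⁻¹(0.1) = 0.106; F⁻¹(0.9) = 0.261.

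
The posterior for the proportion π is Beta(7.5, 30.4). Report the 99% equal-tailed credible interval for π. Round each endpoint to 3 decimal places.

Posterior: Beta(7.5, 30.4).
Equal-tailed 99% interval: the 0.005 and 0.995 quantiles of Beta(7.5, 30.4).
Posterior mean ≈ 0.198, SD ≈ 0.064; a Normal approximation gives roughly [0.033, 0.362].
Exact: F⁻¹(0.005) = 0.066; F⁻¹(0.995) = 0.388.

[0.066, 0.388]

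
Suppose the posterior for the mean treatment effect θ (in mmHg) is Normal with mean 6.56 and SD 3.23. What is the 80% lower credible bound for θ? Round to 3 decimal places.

Need L with P(θ ≥ L) = 0.80: L = 6.56 − z_{0.2}·3.23.
z = 0.842; L = 6.56 − 0.842 × 3.23 = 3.842.

3.842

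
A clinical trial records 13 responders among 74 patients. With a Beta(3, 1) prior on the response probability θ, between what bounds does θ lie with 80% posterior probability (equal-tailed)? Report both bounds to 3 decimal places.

[0.149, 0.265]

Posterior: Beta(3+13, 1+61) = Beta(16, 62).
Equal-tailed 80% interval: the 0.1 and 0.9 quantiles of Beta(16, 62).
Posterior mean ≈ 0.205, SD ≈ 0.045; a Normal approximation gives roughly [0.147, 0.263].
Exact: F⁻¹(0.1) = 0.149; F⁻¹(0.9) = 0.265.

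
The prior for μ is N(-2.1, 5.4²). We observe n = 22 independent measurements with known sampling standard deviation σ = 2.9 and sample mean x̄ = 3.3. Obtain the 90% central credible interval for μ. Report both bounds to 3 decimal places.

Posterior precision = 1/5.4² + 22/2.9² = 0.0343 + 2.6159 = 2.6502, so posterior SD = 0.6143.
Posterior mean = (-2.1/5.4² + 22·3.3/2.9²) / 2.6502 = 3.2301.
Interval: 3.2301 ± 1.645 × 0.6143 → [2.220, 4.241].

[2.220, 4.241]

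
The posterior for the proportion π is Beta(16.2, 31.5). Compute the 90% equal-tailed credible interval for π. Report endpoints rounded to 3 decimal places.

[0.232, 0.455]

Posterior: Beta(16.2, 31.5).
Equal-tailed 90% interval: the 0.05 and 0.95 quantiles of Beta(16.2, 31.5).
Posterior mean ≈ 0.340, SD ≈ 0.068; a Normal approximation gives roughly [0.228, 0.451].
Exact: F⁻¹(0.05) = 0.232; F⁻¹(0.95) = 0.455.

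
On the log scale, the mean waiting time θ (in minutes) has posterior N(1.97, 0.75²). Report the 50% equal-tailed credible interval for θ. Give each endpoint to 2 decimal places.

[4.32, 11.89]

On the log scale the 50% interval is 1.97 ± 0.674 × 0.75 = [1.4641, 2.4759].
Exponentiate: [e^1.4641, e^2.4759] = [4.32, 11.89].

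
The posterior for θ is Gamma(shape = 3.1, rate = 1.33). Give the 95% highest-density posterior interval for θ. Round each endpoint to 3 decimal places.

The posterior is unimodal and skewed, so the HPD interval has equal density at both endpoints and is the shortest 95% interval.
Solving f(0.255) = f(4.932) with F(4.932) − F(0.255) = 0.95 gives [0.255, 4.932].
For comparison, the equal-tailed interval is [0.498, 5.551]; the HPD is narrower and shifted toward the mode.

[0.255, 4.932]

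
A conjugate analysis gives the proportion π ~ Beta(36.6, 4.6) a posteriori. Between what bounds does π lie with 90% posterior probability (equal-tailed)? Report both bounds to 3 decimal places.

[0.799, 0.956]

Posterior: Beta(36.6, 4.6).
Equal-tailed 90% interval: the 0.05 and 0.95 quantiles of Beta(36.6, 4.6).
Posterior mean ≈ 0.888, SD ≈ 0.048; a Normal approximation gives roughly [0.809, 0.968].
Exact: F⁻¹(0.05) = 0.799; F⁻¹(0.95) = 0.956.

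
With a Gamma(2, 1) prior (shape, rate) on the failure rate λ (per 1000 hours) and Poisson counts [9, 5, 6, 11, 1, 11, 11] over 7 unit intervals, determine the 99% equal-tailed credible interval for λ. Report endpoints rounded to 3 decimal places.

Posterior: Gamma(2+54, 1+7) = Gamma(56, 8) (shape, rate).
Equal-tailed 99% interval: Gamma(56, 8) quantiles at 0.005 and 0.995.
Posterior mean ≈ 7.000, SD ≈ 0.935; a Normal approximation gives roughly [4.591, 9.409].
Exact: lower = 4.825; upper = 9.643.

[4.825, 9.643]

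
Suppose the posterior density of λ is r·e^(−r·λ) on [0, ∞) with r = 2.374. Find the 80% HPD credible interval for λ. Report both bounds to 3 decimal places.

[0.000, 0.678]

The exponential density is strictly decreasing on [0, ∞), so the HPD interval is anchored at 0: [0, q] with P(λ ≤ q) = 0.80.
q = −ln(1 − 0.80) / 2.374 = 1.6094 / 2.374 = 0.678.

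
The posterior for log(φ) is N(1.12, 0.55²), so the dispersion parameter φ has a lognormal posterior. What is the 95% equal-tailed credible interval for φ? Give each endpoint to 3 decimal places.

[1.043, 9.007]

On the log scale the 95% interval is 1.12 ± 1.960 × 0.55 = [0.0420, 2.1980].
Exponentiate: [e^0.0420, e^2.1980] = [1.043, 9.007].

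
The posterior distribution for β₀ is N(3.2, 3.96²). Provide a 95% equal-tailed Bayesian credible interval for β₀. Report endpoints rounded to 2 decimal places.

[-4.56, 10.96]

The posterior is symmetric, so the 95% equal-tailed interval is β₀ = 3.2 ± z·3.96 with z = 1.960.
Half-width: 1.960 × 3.96 = 7.76.
3.2 − 7.76 = -4.56; 3.2 + 7.76 = 10.96.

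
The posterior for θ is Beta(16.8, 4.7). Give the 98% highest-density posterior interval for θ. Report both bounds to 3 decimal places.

The posterior is unimodal and skewed, so the HPD interval has equal density at both endpoints and is the shortest 98% interval.
Solving f(0.568) = f(0.953) with F(0.953) − F(0.568) = 0.98 gives [0.568, 0.953].
For comparison, the equal-tailed interval is [0.548, 0.941]; the HPD is narrower and shifted toward the mode.

[0.568, 0.953]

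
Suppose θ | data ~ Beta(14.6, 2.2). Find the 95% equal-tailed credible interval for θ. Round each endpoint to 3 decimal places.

[0.677, 0.980]

Posterior: Beta(14.6, 2.2).
Equal-tailed 95% interval: the 0.025 and 0.975 quantiles of Beta(14.6, 2.2).
Posterior mean ≈ 0.869, SD ≈ 0.080; a Normal approximation gives roughly [0.712, 1.026].
Exact: F⁻¹(0.025) = 0.677; F⁻¹(0.975) = 0.980.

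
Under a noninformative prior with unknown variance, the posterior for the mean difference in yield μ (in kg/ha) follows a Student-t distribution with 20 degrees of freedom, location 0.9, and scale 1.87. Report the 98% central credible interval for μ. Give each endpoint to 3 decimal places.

The t_20 distribution is symmetric; the 98% interval is 0.9 ± t·1.87 with t_{0.99,20} = 2.528.
Half-width: 2.528 × 1.87 = 4.727.
0.9 − 4.727 = -3.827; 0.9 + 4.727 = 5.627.

[-3.827, 5.627]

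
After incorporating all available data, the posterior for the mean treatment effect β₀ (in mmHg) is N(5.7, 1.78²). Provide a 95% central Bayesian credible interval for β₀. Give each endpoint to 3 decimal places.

[2.211, 9.189]

The posterior is symmetric, so the 95% equal-tailed interval is β₀ = 5.7 ± z·1.78 with z = 1.960.
Half-width: 1.960 × 1.78 = 3.489.
5.7 − 3.489 = 2.211; 5.7 + 3.489 = 9.189.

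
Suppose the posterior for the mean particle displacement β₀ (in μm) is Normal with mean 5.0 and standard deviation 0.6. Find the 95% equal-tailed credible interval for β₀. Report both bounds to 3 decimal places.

The posterior is symmetric, so the 95% equal-tailed interval is β₀ = 5.0 ± z·0.6 with z = 1.960.
Half-width: 1.960 × 0.6 = 1.176.
5.0 − 1.176 = 3.824; 5.0 + 1.176 = 6.176.

[3.824, 6.176]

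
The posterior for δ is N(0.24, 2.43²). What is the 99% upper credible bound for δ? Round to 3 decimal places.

5.893

Need U with P(δ ≤ U) = 0.99: U = 0.24 + z_{0.01}·2.43.
z = 2.326; U = 0.24 + 2.326 × 2.43 = 5.893.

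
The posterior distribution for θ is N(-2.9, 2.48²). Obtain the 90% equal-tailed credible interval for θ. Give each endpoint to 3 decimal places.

The posterior is symmetric, so the 90% equal-tailed interval is θ = -2.9 ± z·2.48 with z = 1.645.
Half-width: 1.645 × 2.48 = 4.079.
-2.9 − 4.079 = -6.979; -2.9 + 4.079 = 1.179.

[-6.979, 1.179]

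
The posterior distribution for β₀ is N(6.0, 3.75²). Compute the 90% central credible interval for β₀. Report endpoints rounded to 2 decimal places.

[-0.17, 12.17]

The posterior is symmetric, so the 90% equal-tailed interval is β₀ = 6.0 ± z·3.75 with z = 1.645.
Half-width: 1.645 × 3.75 = 6.17.
6.0 − 6.17 = -0.17; 6.0 + 6.17 = 12.17.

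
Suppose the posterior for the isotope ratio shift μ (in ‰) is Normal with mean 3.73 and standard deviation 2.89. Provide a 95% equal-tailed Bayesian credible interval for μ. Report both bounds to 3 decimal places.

The posterior is symmetric, so the 95% equal-tailed interval is μ = 3.73 ± z·2.89 with z = 1.960.
Half-width: 1.960 × 2.89 = 5.664.
3.73 − 5.664 = -1.934; 3.73 + 5.664 = 9.394.

[-1.934, 9.394]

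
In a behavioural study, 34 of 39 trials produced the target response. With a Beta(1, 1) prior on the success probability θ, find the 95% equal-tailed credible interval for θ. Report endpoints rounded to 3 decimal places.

[0.732, 0.943]

Posterior: Beta(1+34, 1+5) = Beta(35, 6).
Equal-tailed 95% interval: the 0.025 and 0.975 quantiles of Beta(35, 6).
Posterior mean ≈ 0.854, SD ≈ 0.055; a Normal approximation gives roughly [0.747, 0.961].
Exact: F⁻¹(0.025) = 0.732; F⁻¹(0.975) = 0.943.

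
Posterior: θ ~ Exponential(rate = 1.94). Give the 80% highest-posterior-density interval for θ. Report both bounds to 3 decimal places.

[0.000, 0.830]

The exponential density is strictly decreasing on [0, ∞), so the HPD interval is anchored at 0: [0, q] with P(θ ≤ q) = 0.80.
q = −ln(1 − 0.80) / 1.94 = 1.6094 / 1.94 = 0.830.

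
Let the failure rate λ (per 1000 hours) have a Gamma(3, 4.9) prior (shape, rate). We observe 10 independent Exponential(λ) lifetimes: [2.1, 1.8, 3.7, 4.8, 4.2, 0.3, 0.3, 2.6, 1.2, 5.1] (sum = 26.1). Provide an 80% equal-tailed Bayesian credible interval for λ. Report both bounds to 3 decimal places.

[0.279, 0.574]

Posterior: Gamma(3+10, 4.9+26.1) = Gamma(13, 31.0) (shape, rate).
Equal-tailed 80% interval: Gamma(13, 31.0) quantiles at 0.1 and 0.9.
Posterior mean ≈ 0.419, SD ≈ 0.116; a Normal approximation gives roughly [0.270, 0.568].
Exact: lower = 0.279; upper = 0.574.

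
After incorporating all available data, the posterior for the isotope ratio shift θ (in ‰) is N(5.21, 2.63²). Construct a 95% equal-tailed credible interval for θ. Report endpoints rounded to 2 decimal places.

[0.06, 10.36]

The posterior is symmetric, so the 95% equal-tailed interval is θ = 5.21 ± z·2.63 with z = 1.960.
Half-width: 1.960 × 2.63 = 5.15.
5.21 − 5.15 = 0.06; 5.21 + 5.15 = 10.36.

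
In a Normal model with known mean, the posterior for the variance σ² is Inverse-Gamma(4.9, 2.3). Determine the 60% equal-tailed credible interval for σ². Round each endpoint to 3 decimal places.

Inverse-Gamma(4.9, 2.3) quantiles: F⁻¹(0.2) and F⁻¹(0.8).
Equivalently, 1/σ² ~ Gamma(4.9, rate = 2.3); invert its 0.8 and 0.2 quantiles.
Posterior mean ≈ 0.590, SD ≈ 0.346; a Normal approximation gives roughly [0.298, 0.881].
Exact: lower = 0.348; upper = 0.764.

[0.348, 0.764]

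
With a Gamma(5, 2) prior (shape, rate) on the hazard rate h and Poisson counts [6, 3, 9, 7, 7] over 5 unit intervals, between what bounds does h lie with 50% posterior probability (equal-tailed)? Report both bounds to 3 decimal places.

Posterior: Gamma(5+32, 2+5) = Gamma(37, 7) (shape, rate).
Equal-tailed 50% interval: Gamma(37, 7) quantiles at 0.25 and 0.75.
Posterior mean ≈ 5.286, SD ≈ 0.869; a Normal approximation gives roughly [4.700, 5.872].
Exact: lower = 4.677; upper = 5.843.

[4.677, 5.843]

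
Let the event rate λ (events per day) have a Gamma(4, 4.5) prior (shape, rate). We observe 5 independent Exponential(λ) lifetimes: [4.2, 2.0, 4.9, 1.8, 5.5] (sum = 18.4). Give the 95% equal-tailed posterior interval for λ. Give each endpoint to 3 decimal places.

[0.180, 0.688]

Posterior: Gamma(4+5, 4.5+18.4) = Gamma(9, 22.9) (shape, rate).
Equal-tailed 95% interval: Gamma(9, 22.9) quantiles at 0.025 and 0.975.
Posterior mean ≈ 0.393, SD ≈ 0.131; a Normal approximation gives roughly [0.136, 0.650].
Exact: lower = 0.180; upper = 0.688.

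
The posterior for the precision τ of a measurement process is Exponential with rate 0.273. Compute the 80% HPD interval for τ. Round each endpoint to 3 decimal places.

[0.000, 5.895]

The exponential density is strictly decreasing on [0, ∞), so the HPD interval is anchored at 0: [0, q] with P(τ ≤ q) = 0.80.
q = −ln(1 − 0.80) / 0.273 = 1.6094 / 0.273 = 5.895.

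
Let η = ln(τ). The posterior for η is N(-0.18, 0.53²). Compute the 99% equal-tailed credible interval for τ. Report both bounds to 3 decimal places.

[0.213, 3.271]

On the log scale the 99% interval is -0.18 ± 2.576 × 0.53 = [-1.5452, 1.1852].
Exponentiate: [e^-1.5452, e^1.1852] = [0.213, 3.271].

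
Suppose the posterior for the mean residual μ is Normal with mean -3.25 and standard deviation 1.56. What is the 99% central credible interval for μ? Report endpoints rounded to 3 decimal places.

The posterior is symmetric, so the 99% equal-tailed interval is μ = -3.25 ± z·1.56 with z = 2.576.
Half-width: 2.576 × 1.56 = 4.018.
-3.25 − 4.018 = -7.268; -3.25 + 4.018 = 0.768.

[-7.268, 0.768]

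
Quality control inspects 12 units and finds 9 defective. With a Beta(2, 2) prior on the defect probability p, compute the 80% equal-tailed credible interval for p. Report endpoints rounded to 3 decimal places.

[0.536, 0.828]

Posterior: Beta(2+9, 2+3) = Beta(11, 5).
Equal-tailed 80% interval: the 0.1 and 0.9 quantiles of Beta(11, 5).
Posterior mean ≈ 0.688, SD ≈ 0.112; a Normal approximation gives roughly [0.543, 0.832].
Exact: F⁻¹(0.1) = 0.536; F⁻¹(0.9) = 0.828.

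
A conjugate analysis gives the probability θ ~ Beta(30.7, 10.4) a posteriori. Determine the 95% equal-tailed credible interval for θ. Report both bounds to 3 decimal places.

[0.605, 0.866]

Posterior: Beta(30.7, 10.4).
Equal-tailed 95% interval: the 0.025 and 0.975 quantiles of Beta(30.7, 10.4).
Posterior mean ≈ 0.747, SD ≈ 0.067; a Normal approximation gives roughly [0.616, 0.878].
Exact: F⁻¹(0.025) = 0.605; F⁻¹(0.975) = 0.866.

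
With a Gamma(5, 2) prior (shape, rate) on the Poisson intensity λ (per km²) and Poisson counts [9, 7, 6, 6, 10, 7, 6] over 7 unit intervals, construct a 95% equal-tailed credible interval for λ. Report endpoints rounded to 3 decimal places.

[4.700, 7.954]

Posterior: Gamma(5+51, 2+7) = Gamma(56, 9) (shape, rate).
Equal-tailed 95% interval: Gamma(56, 9) quantiles at 0.025 and 0.975.
Posterior mean ≈ 6.222, SD ≈ 0.831; a Normal approximation gives roughly [4.593, 7.852].
Exact: lower = 4.700; upper = 7.954.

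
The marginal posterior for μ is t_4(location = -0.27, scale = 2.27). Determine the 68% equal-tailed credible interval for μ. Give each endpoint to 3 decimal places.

[-2.845, 2.305]

The t_4 distribution is symmetric; the 68% interval is -0.27 ± t·2.27 with t_{0.84,4} = 1.134.
Half-width: 1.134 × 2.27 = 2.575.
-0.27 − 2.575 = -2.845; -0.27 + 2.575 = 2.305.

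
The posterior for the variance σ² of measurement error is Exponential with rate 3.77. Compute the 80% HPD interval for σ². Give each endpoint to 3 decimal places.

[0.000, 0.427]

The exponential density is strictly decreasing on [0, ∞), so the HPD interval is anchored at 0: [0, q] with P(σ² ≤ q) = 0.80.
q = −ln(1 − 0.80) / 3.77 = 1.6094 / 3.77 = 0.427.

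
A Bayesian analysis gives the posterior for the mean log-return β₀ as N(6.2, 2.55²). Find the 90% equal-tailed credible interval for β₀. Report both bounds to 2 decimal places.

The posterior is symmetric, so the 90% equal-tailed interval is β₀ = 6.2 ± z·2.55 with z = 1.645.
Half-width: 1.645 × 2.55 = 4.19.
6.2 − 4.19 = 2.01; 6.2 + 4.19 = 10.39.

[2.01, 10.39]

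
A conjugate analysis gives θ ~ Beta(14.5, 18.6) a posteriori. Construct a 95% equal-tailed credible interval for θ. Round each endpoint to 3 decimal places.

[0.276, 0.607]

Posterior: Beta(14.5, 18.6).
Equal-tailed 95% interval: the 0.025 and 0.975 quantiles of Beta(14.5, 18.6).
Posterior mean ≈ 0.438, SD ≈ 0.085; a Normal approximation gives roughly [0.272, 0.605].
Exact: F⁻¹(0.025) = 0.276; F⁻¹(0.975) = 0.607.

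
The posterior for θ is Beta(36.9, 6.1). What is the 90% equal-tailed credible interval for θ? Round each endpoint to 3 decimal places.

[0.763, 0.934]

Posterior: Beta(36.9, 6.1).
Equal-tailed 90% interval: the 0.05 and 0.95 quantiles of Beta(36.9, 6.1).
Posterior mean ≈ 0.858, SD ≈ 0.053; a Normal approximation gives roughly [0.772, 0.945].
Exact: F⁻¹(0.05) = 0.763; F⁻¹(0.95) = 0.934.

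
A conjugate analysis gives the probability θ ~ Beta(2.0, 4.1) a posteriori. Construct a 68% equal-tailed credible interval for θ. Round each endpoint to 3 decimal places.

[0.144, 0.515]

Posterior: Beta(2.0, 4.1).
Equal-tailed 68% interval: the 0.16 and 0.84 quantiles of Beta(2.0, 4.1).
Posterior mean ≈ 0.328, SD ≈ 0.176; a Normal approximation gives roughly [0.153, 0.503].
Exact: F⁻¹(0.16) = 0.144; F⁻¹(0.84) = 0.515.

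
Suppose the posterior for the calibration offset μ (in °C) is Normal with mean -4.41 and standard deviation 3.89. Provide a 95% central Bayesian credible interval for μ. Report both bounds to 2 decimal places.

[-12.03, 3.21]

The posterior is symmetric, so the 95% equal-tailed interval is μ = -4.41 ± z·3.89 with z = 1.960.
Half-width: 1.960 × 3.89 = 7.62.
-4.41 − 7.62 = -12.03; -4.41 + 7.62 = 3.21.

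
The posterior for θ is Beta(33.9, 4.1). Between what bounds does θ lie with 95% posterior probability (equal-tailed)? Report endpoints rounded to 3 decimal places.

Posterior: Beta(33.9, 4.1).
Equal-tailed 95% interval: the 0.025 and 0.975 quantiles of Beta(33.9, 4.1).
Posterior mean ≈ 0.892, SD ≈ 0.050; a Normal approximation gives roughly [0.795, 0.989].
Exact: F⁻¹(0.025) = 0.777; F⁻¹(0.975) = 0.968.

[0.777, 0.968]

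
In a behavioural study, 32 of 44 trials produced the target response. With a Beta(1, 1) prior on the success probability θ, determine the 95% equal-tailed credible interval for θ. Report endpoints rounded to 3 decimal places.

[0.581, 0.836]

Posterior: Beta(1+32, 1+12) = Beta(33, 13).
Equal-tailed 95% interval: the 0.025 and 0.975 quantiles of Beta(33, 13).
Posterior mean ≈ 0.717, SD ≈ 0.066; a Normal approximation gives roughly [0.589, 0.846].
Exact: F⁻¹(0.025) = 0.581; F⁻¹(0.975) = 0.836.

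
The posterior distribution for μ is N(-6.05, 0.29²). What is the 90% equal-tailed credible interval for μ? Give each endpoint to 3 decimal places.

[-6.527, -5.573]

The posterior is symmetric, so the 90% equal-tailed interval is μ = -6.05 ± z·0.29 with z = 1.645.
Half-width: 1.645 × 0.29 = 0.477.
-6.05 − 0.477 = -6.527; -6.05 + 0.477 = -5.573.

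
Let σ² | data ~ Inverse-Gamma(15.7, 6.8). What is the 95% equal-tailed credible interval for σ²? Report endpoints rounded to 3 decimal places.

Inverse-Gamma(15.7, 6.8) quantiles: F⁻¹(0.025) and F⁻¹(0.975).
Equivalently, 1/σ² ~ Gamma(15.7, rate = 6.8); invert its 0.975 and 0.025 quantiles.
Posterior mean ≈ 0.463, SD ≈ 0.125; a Normal approximation gives roughly [0.218, 0.708].
Exact: lower = 0.279; upper = 0.762.

[0.279, 0.762]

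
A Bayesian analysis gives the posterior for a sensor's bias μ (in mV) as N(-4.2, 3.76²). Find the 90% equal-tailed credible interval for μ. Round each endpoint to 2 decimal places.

The posterior is symmetric, so the 90% equal-tailed interval is μ = -4.2 ± z·3.76 with z = 1.645.
Half-width: 1.645 × 3.76 = 6.18.
-4.2 − 6.18 = -10.38; -4.2 + 6.18 = 1.98.

[-10.38, 1.98]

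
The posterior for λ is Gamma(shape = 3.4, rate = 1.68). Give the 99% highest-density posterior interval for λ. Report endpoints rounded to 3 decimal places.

[0.132, 5.441]

The posterior is unimodal and skewed, so the HPD interval has equal density at both endpoints and is the shortest 99% interval.
Solving f(0.132) = f(5.441) with F(5.441) − F(0.132) = 0.99 gives [0.132, 5.441].
For comparison, the equal-tailed interval is [0.275, 5.933]; the HPD is narrower and shifted toward the mode.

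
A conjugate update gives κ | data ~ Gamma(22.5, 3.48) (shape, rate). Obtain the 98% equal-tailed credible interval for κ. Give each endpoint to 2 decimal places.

[3.72, 10.05]

Posterior: Gamma(shape 22.5, rate 3.48).
Equal-tailed 98% interval: Gamma(22.5, 3.48) quantiles at 0.01 and 0.99.
Posterior mean ≈ 6.47, SD ≈ 1.36; a Normal approximation gives roughly [3.29, 9.64].
Exact: lower = 3.72; upper = 10.05.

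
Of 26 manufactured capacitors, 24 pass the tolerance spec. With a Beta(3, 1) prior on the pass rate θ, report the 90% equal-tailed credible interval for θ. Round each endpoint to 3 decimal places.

[0.798, 0.971]

Posterior: Beta(3+24, 1+2) = Beta(27, 3).
Equal-tailed 90% interval: the 0.05 and 0.95 quantiles of Beta(27, 3).
Posterior mean ≈ 0.900, SD ≈ 0.054; a Normal approximation gives roughly [0.811, 0.989].
Exact: F⁻¹(0.05) = 0.798; F⁻¹(0.95) = 0.971.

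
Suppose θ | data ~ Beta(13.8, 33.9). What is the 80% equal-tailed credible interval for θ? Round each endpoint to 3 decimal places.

Posterior: Beta(13.8, 33.9).
Equal-tailed 80% interval: the 0.1 and 0.9 quantiles of Beta(13.8, 33.9).
Posterior mean ≈ 0.289, SD ≈ 0.065; a Normal approximation gives roughly [0.206, 0.373].
Exact: F⁻¹(0.1) = 0.208; F⁻¹(0.9) = 0.375.

[0.208, 0.375]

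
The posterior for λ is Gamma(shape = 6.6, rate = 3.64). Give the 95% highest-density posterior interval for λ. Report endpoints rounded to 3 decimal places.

The posterior is unimodal and skewed, so the HPD interval has equal density at both endpoints and is the shortest 95% interval.
Solving f(0.579) = f(3.216) with F(3.216) − F(0.579) = 0.95 gives [0.579, 3.216].
For comparison, the equal-tailed interval is [0.705, 3.436]; the HPD is narrower and shifted toward the mode.

[0.579, 3.216]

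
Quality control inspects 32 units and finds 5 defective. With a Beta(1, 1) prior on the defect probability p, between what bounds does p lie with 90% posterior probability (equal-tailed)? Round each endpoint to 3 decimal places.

Posterior: Beta(1+5, 1+27) = Beta(6, 28).
Equal-tailed 90% interval: the 0.05 and 0.95 quantiles of Beta(6, 28).
Posterior mean ≈ 0.176, SD ≈ 0.064; a Normal approximation gives roughly [0.070, 0.282].
Exact: F⁻¹(0.05) = 0.082; F⁻¹(0.95) = 0.293.

[0.082, 0.293]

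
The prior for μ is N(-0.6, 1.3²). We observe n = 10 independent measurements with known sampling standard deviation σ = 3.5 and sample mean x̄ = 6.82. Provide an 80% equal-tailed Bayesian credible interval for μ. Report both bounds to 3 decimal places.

Posterior precision = 1/1.3² + 10/3.5² = 0.5917 + 0.8163 = 1.4080, so posterior SD = 0.8427.
Posterior mean = (-0.6/1.3² + 10·6.82/3.5²) / 1.4080 = 3.7018.
Interval: 3.7018 ± 1.282 × 0.8427 → [2.622, 4.782].

[2.622, 4.782]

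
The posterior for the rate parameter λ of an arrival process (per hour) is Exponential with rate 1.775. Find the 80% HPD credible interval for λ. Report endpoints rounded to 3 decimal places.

[0.000, 0.907]

The exponential density is strictly decreasing on [0, ∞), so the HPD interval is anchored at 0: [0, q] with P(λ ≤ q) = 0.80.
q = −ln(1 − 0.80) / 1.775 = 1.6094 / 1.775 = 0.907.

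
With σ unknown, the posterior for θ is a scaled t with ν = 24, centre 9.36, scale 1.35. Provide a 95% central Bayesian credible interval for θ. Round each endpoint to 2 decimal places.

The t_24 distribution is symmetric; the 95% interval is 9.36 ± t·1.35 with t_{0.975,24} = 2.064.
Half-width: 2.064 × 1.35 = 2.79.
9.36 − 2.79 = 6.57; 9.36 + 2.79 = 12.15.

[6.57, 12.15]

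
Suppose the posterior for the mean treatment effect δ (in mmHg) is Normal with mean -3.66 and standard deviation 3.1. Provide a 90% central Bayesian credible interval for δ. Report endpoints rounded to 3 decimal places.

[-8.759, 1.439]

The posterior is symmetric, so the 90% equal-tailed interval is δ = -3.66 ± z·3.1 with z = 1.645.
Half-width: 1.645 × 3.1 = 5.099.
-3.66 − 5.099 = -8.759; -3.66 + 5.099 = 1.439.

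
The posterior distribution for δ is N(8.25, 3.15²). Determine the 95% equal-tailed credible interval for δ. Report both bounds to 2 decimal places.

[2.08, 14.42]

The posterior is symmetric, so the 95% equal-tailed interval is δ = 8.25 ± z·3.15 with z = 1.960.
Half-width: 1.960 × 3.15 = 6.17.
8.25 − 6.17 = 2.08; 8.25 + 6.17 = 14.42.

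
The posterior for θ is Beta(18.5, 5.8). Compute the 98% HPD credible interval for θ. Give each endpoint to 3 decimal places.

The posterior is unimodal and skewed, so the HPD interval has equal density at both endpoints and is the shortest 98% interval.
Solving f(0.555) = f(0.933) with F(0.933) − F(0.555) = 0.98 gives [0.555, 0.933].
For comparison, the equal-tailed interval is [0.539, 0.922]; the HPD is narrower and shifted toward the mode.

[0.555, 0.933]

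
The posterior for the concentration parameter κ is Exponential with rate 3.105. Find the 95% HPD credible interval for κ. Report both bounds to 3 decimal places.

[0.000, 0.965]

The exponential density is strictly decreasing on [0, ∞), so the HPD interval is anchored at 0: [0, q] with P(κ ≤ q) = 0.95.
q = −ln(1 − 0.95) / 3.105 = 2.9957 / 3.105 = 0.965.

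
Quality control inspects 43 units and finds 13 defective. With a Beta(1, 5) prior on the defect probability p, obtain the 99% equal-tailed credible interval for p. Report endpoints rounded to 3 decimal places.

[0.140, 0.463]

Posterior: Beta(1+13, 5+30) = Beta(14, 35).
Equal-tailed 99% interval: the 0.005 and 0.995 quantiles of Beta(14, 35).
Posterior mean ≈ 0.286, SD ≈ 0.064; a Normal approximation gives roughly [0.121, 0.450].
Exact: F⁻¹(0.005) = 0.140; F⁻¹(0.995) = 0.463.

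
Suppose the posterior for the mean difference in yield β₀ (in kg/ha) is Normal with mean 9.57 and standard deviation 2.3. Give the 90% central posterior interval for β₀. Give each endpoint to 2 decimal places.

The posterior is symmetric, so the 90% equal-tailed interval is β₀ = 9.57 ± z·2.3 with z = 1.645.
Half-width: 1.645 × 2.3 = 3.78.
9.57 − 3.78 = 5.79; 9.57 + 3.78 = 13.35.

[5.79, 13.35]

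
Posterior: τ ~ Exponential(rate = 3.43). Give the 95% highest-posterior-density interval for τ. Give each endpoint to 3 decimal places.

The exponential density is strictly decreasing on [0, ∞), so the HPD interval is anchored at 0: [0, q] with P(τ ≤ q) = 0.95.
q = −ln(1 − 0.95) / 3.43 = 2.9957 / 3.43 = 0.873.

[0.000, 0.873]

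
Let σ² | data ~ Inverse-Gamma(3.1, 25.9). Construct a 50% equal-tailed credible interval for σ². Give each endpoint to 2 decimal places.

Inverse-Gamma(3.1, 25.9) quantiles: F⁻¹(0.25) and F⁻¹(0.75).
Equivalently, 1/σ² ~ Gamma(3.1, rate = 25.9); invert its 0.75 and 0.25 quantiles.
Posterior mean ≈ 12.33, SD ≈ 11.76; a Normal approximation gives roughly [4.40, 20.26].
Exact: lower = 6.41; upper = 14.34.

[6.41, 14.34]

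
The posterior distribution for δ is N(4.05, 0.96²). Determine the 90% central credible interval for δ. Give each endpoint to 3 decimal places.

The posterior is symmetric, so the 90% equal-tailed interval is δ = 4.05 ± z·0.96 with z = 1.645.
Half-width: 1.645 × 0.96 = 1.579.
4.05 − 1.579 = 2.471; 4.05 + 1.579 = 5.629.

[2.471, 5.629]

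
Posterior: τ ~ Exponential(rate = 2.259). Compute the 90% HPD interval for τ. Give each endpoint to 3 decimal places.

The exponential density is strictly decreasing on [0, ∞), so the HPD interval is anchored at 0: [0, q] with P(τ ≤ q) = 0.90.
q = −ln(1 − 0.90) / 2.259 = 2.3026 / 2.259 = 1.019.

[0.000, 1.019]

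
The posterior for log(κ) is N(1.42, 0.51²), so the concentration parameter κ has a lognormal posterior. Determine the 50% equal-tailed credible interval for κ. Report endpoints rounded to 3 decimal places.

[2.933, 5.836]

On the log scale the 50% interval is 1.42 ± 0.674 × 0.51 = [1.0760, 1.7640].
Exponentiate: [e^1.0760, e^1.7640] = [2.933, 5.836].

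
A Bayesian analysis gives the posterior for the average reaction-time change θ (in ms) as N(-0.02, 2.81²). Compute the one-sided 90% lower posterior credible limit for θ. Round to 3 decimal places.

-3.621

Need L with P(θ ≥ L) = 0.90: L = -0.02 − z_{0.1}·2.81.
z = 1.282; L = -0.02 − 1.282 × 2.81 = -3.621.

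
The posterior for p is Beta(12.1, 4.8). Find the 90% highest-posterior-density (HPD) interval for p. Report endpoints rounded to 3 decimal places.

The posterior is unimodal and skewed, so the HPD interval has equal density at both endpoints and is the shortest 90% interval.
Solving f(0.547) = f(0.891) with F(0.891) − F(0.547) = 0.90 gives [0.547, 0.891].
For comparison, the equal-tailed interval is [0.526, 0.876]; the HPD is narrower and shifted toward the mode.

[0.547, 0.891]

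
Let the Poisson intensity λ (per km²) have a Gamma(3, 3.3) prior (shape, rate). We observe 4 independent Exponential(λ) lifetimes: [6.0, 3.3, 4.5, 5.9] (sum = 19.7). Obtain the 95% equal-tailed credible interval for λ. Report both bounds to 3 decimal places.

[0.122, 0.568]

Posterior: Gamma(3+4, 3.3+19.7) = Gamma(7, 23.0) (shape, rate).
Equal-tailed 95% interval: Gamma(7, 23.0) quantiles at 0.025 and 0.975.
Posterior mean ≈ 0.304, SD ≈ 0.115; a Normal approximation gives roughly [0.079, 0.530].
Exact: lower = 0.122; upper = 0.568.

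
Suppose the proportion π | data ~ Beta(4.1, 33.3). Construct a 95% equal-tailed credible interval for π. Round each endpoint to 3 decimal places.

Posterior: Beta(4.1, 33.3).
Equal-tailed 95% interval: the 0.025 and 0.975 quantiles of Beta(4.1, 33.3).
Posterior mean ≈ 0.110, SD ≈ 0.050; a Normal approximation gives roughly [0.011, 0.208].
Exact: F⁻¹(0.025) = 0.032; F⁻¹(0.975) = 0.226.

[0.032, 0.226]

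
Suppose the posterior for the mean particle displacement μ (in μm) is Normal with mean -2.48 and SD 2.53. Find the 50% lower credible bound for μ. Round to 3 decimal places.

-2.480

Need L with P(μ ≥ L) = 0.50: L = -2.48 − z_{0.5}·2.53.
z = 0.000; L = -2.48 − 0.000 × 2.53 = -2.480.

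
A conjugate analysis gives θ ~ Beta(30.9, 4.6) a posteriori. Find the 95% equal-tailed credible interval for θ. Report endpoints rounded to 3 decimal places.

[0.744, 0.958]

Posterior: Beta(30.9, 4.6).
Equal-tailed 95% interval: the 0.025 and 0.975 quantiles of Beta(30.9, 4.6).
Posterior mean ≈ 0.870, SD ≈ 0.056; a Normal approximation gives roughly [0.761, 0.979].
Exact: F⁻¹(0.025) = 0.744; F⁻¹(0.975) = 0.958.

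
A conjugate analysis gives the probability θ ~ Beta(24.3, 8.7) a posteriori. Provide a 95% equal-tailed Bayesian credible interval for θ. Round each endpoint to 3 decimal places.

[0.576, 0.869]

Posterior: Beta(24.3, 8.7).
Equal-tailed 95% interval: the 0.025 and 0.975 quantiles of Beta(24.3, 8.7).
Posterior mean ≈ 0.736, SD ≈ 0.076; a Normal approximation gives roughly [0.588, 0.884].
Exact: F⁻¹(0.025) = 0.576; F⁻¹(0.975) = 0.869.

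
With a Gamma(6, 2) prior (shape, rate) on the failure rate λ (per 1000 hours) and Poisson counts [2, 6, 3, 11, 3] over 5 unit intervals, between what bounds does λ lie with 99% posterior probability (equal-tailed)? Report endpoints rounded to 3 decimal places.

Posterior: Gamma(6+25, 2+5) = Gamma(31, 7) (shape, rate).
Equal-tailed 99% interval: Gamma(31, 7) quantiles at 0.005 and 0.995.
Posterior mean ≈ 4.429, SD ≈ 0.795; a Normal approximation gives roughly [2.380, 6.477].
Exact: lower = 2.648; upper = 6.744.

[2.648, 6.744]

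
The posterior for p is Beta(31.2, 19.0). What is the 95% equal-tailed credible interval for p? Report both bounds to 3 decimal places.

[0.485, 0.749]

Posterior: Beta(31.2, 19.0).
Equal-tailed 95% interval: the 0.025 and 0.975 quantiles of Beta(31.2, 19.0).
Posterior mean ≈ 0.622, SD ≈ 0.068; a Normal approximation gives roughly [0.489, 0.754].
Exact: F⁻¹(0.025) = 0.485; F⁻¹(0.975) = 0.749.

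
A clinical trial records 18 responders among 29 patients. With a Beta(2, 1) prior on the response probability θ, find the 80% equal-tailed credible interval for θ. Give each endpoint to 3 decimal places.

Posterior: Beta(2+18, 1+11) = Beta(20, 12).
Equal-tailed 80% interval: the 0.1 and 0.9 quantiles of Beta(20, 12).
Posterior mean ≈ 0.625, SD ≈ 0.084; a Normal approximation gives roughly [0.517, 0.733].
Exact: F⁻¹(0.1) = 0.514; F⁻¹(0.9) = 0.732.

[0.514, 0.732]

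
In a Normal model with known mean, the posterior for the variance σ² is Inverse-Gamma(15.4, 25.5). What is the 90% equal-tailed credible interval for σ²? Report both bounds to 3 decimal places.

[1.140, 2.667]

Inverse-Gamma(15.4, 25.5) quantiles: F⁻¹(0.05) and F⁻¹(0.95).
Equivalently, 1/σ² ~ Gamma(15.4, rate = 25.5); invert its 0.95 and 0.05 quantiles.
Posterior mean ≈ 1.771, SD ≈ 0.484; a Normal approximation gives roughly [0.975, 2.567].
Exact: lower = 1.140; upper = 2.667.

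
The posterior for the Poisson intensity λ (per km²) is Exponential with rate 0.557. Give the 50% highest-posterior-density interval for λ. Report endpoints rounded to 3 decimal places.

The exponential density is strictly decreasing on [0, ∞), so the HPD interval is anchored at 0: [0, q] with P(λ ≤ q) = 0.50.
q = −ln(1 − 0.50) / 0.557 = 0.6931 / 0.557 = 1.244.

[0.000, 1.244]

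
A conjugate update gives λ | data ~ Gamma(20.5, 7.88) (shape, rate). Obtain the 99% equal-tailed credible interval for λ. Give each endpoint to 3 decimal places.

[1.359, 4.318]

Posterior: Gamma(shape 20.5, rate 7.88).
Equal-tailed 99% interval: Gamma(20.5, 7.88) quantiles at 0.005 and 0.995.
Posterior mean ≈ 2.602, SD ≈ 0.575; a Normal approximation gives roughly [1.122, 4.082].
Exact: lower = 1.359; upper = 4.318.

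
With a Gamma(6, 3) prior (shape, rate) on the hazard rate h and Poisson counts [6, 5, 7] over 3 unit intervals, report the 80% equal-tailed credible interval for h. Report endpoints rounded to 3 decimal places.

[2.996, 5.076]

Posterior: Gamma(6+18, 3+3) = Gamma(24, 6) (shape, rate).
Equal-tailed 80% interval: Gamma(24, 6) quantiles at 0.1 and 0.9.
Posterior mean ≈ 4.000, SD ≈ 0.816; a Normal approximation gives roughly [2.954, 5.046].
Exact: lower = 2.996; upper = 5.076.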